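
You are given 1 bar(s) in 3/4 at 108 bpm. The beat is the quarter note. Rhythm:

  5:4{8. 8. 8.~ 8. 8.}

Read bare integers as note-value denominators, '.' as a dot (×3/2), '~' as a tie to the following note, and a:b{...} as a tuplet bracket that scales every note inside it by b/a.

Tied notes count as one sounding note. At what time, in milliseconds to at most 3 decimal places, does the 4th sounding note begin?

note 4 onset = 12/5b = 1333.333ms

1. 0.0ms @ 0 + 333.333ms (3/5)
2. 333.333ms @ 3/5 + 333.333ms (3/5)
3. 666.667ms @ 6/5 + 666.667ms (6/5)
4. 1333.333ms @ 12/5 + 333.333ms (3/5)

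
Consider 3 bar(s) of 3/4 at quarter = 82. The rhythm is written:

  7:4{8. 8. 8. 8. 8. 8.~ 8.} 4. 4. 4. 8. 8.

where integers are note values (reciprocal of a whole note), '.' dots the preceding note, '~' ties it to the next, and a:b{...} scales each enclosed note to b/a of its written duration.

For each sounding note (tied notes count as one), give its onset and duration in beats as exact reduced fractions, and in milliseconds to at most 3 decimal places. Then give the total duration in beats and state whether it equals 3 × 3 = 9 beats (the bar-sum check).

1) 0.0ms=0b +313.589ms=3/7b
2) 313.589ms=3/7b +313.589ms=3/7b
3) 627.178ms=6/7b +313.589ms=3/7b
4) 940.767ms=9/7b +313.589ms=3/7b
5) 1254.355ms=12/7b +313.589ms=3/7b
6) 1567.944ms=15/7b +627.178ms=6/7b
7) 2195.122ms=3b +1097.561ms=3/2b
8) 3292.683ms=9/2b +1097.561ms=3/2b
9) 4390.244ms=6b +1097.561ms=3/2b
10) 5487.805ms=15/2b +548.78ms=3/4b
11) 6036.585ms=33/4b +548.78ms=3/4b
Σ=9b of 9 (82bpm 3/4) — PASS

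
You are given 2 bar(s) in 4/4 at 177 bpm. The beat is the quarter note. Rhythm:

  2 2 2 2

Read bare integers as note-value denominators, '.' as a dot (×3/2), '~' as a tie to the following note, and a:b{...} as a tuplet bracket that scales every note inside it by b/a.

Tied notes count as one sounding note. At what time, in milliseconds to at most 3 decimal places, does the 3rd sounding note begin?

1. 0.0ms @ 0 + 677.966ms (2)
2. 677.966ms @ 2 + 677.966ms (2)
3. 1355.932ms @ 4 + 677.966ms (2)
4. 2033.898ms @ 6 + 677.966ms (2)

note 3 onset = 4b = 1355.932ms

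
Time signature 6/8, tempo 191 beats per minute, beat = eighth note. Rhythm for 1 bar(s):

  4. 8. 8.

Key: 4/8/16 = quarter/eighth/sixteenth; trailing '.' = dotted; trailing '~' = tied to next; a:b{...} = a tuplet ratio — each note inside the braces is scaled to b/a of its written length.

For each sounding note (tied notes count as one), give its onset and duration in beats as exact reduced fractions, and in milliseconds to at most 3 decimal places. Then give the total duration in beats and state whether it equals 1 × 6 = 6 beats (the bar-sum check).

1) 0.0ms=0b +942.408ms=3b
2) 942.408ms=3b +471.204ms=3/2b
3) 1413.613ms=9/2b +471.204ms=3/2b
Σ=6b of 6 (191bpm 6/8) — PASS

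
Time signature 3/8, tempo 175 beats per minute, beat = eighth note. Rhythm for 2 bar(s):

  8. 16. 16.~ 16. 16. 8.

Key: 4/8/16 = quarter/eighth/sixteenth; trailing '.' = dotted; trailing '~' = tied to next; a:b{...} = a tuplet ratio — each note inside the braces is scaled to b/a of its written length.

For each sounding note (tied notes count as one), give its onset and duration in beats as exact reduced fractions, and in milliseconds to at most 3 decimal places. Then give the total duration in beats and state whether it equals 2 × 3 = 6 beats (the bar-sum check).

1) 0.0ms=0b +514.286ms=3/2b
2) 514.286ms=3/2b +257.143ms=3/4b
3) 771.429ms=9/4b +514.286ms=3/2b
4) 1285.714ms=15/4b +257.143ms=3/4b
5) 1542.857ms=9/2b +514.286ms=3/2b
Σ=6b of 6 (175bpm 3/8) — PASS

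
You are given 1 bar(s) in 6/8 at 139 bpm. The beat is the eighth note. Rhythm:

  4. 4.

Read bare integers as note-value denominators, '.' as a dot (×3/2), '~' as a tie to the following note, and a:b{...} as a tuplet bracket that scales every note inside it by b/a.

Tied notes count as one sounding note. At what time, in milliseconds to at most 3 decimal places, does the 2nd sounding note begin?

1. 0.0ms @ 0 + 1294.964ms (3)
2. 1294.964ms @ 3 + 1294.964ms (3)

note 2 onset = 3b = 1294.964ms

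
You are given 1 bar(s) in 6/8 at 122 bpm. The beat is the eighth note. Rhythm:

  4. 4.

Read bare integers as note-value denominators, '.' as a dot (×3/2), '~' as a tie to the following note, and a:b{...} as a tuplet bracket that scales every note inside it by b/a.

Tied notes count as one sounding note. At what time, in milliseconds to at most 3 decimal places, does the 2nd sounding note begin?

note 2 onset = 3b = 1475.41ms

1. 0.0ms @ 0 + 1475.41ms (3)
2. 1475.41ms @ 3 + 1475.41ms (3)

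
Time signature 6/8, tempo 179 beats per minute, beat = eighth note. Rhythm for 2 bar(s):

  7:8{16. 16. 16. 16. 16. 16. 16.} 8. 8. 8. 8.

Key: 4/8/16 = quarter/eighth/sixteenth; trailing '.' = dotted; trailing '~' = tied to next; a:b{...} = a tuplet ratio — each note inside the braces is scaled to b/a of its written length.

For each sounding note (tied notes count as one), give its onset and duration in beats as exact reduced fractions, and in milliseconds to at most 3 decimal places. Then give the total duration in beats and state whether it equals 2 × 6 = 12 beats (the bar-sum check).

1) 0.0ms=0b +287.31ms=6/7b
2) 287.31ms=6/7b +287.31ms=6/7b
3) 574.621ms=12/7b +287.31ms=6/7b
4) 861.931ms=18/7b +287.31ms=6/7b
5) 1149.242ms=24/7b +287.31ms=6/7b
6) 1436.552ms=30/7b +287.31ms=6/7b
7) 1723.863ms=36/7b +287.31ms=6/7b
8) 2011.173ms=6b +502.793ms=3/2b
9) 2513.966ms=15/2b +502.793ms=3/2b
10) 3016.76ms=9b +502.793ms=3/2b
11) 3519.553ms=21/2b +502.793ms=3/2b
Σ=12b of 12 (179bpm 6/8) — PASS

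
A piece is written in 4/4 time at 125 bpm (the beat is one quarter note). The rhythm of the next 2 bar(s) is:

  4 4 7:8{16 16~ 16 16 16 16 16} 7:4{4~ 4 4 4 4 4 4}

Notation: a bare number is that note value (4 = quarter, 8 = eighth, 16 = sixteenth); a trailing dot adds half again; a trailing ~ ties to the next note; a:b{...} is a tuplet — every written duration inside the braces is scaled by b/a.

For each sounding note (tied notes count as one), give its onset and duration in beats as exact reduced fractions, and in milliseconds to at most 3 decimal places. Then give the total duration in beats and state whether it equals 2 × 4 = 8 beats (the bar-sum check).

1) 0.0ms=0b +480.0ms=1b
2) 480.0ms=1b +480.0ms=1b
3) 960.0ms=2b +137.143ms=2/7b
4) 1097.143ms=16/7b +274.286ms=4/7b
5) 1371.429ms=20/7b +137.143ms=2/7b
6) 1508.571ms=22/7b +137.143ms=2/7b
7) 1645.714ms=24/7b +137.143ms=2/7b
8) 1782.857ms=26/7b +137.143ms=2/7b
9) 1920.0ms=4b +548.571ms=8/7b
10) 2468.571ms=36/7b +274.286ms=4/7b
11) 2742.857ms=40/7b +274.286ms=4/7b
12) 3017.143ms=44/7b +274.286ms=4/7b
13) 3291.429ms=48/7b +274.286ms=4/7b
14) 3565.714ms=52/7b +274.286ms=4/7b
Σ=8b of 8 (125bpm 4/4) — PASS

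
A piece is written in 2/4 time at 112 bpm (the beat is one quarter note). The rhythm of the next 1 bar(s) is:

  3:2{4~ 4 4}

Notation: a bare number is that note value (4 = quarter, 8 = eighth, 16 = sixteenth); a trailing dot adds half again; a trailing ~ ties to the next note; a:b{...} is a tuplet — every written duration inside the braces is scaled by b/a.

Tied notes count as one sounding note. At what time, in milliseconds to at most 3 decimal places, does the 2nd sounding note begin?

1. 0.0ms @ 0 + 714.286ms (4/3)
2. 714.286ms @ 4/3 + 357.143ms (2/3)

note 2 onset = 4/3b = 714.286ms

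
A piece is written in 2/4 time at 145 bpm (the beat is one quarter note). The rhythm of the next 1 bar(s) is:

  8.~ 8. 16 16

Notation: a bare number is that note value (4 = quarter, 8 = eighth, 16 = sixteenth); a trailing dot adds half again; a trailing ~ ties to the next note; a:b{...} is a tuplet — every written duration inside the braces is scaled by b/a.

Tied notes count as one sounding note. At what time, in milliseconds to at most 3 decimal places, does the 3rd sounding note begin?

1. 0.0ms @ 0 + 620.69ms (3/2)
2. 620.69ms @ 3/2 + 103.448ms (1/4)
3. 724.138ms @ 7/4 + 103.448ms (1/4)

note 3 onset = 7/4b = 724.138ms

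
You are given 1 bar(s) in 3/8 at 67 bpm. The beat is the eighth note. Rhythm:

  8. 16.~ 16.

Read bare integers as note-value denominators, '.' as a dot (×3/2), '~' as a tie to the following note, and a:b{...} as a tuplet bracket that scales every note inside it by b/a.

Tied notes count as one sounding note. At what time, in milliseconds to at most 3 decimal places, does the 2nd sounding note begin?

note 2 onset = 3/2b = 1343.284ms

1. 0.0ms @ 0 + 1343.284ms (3/2)
2. 1343.284ms @ 3/2 + 1343.284ms (3/2)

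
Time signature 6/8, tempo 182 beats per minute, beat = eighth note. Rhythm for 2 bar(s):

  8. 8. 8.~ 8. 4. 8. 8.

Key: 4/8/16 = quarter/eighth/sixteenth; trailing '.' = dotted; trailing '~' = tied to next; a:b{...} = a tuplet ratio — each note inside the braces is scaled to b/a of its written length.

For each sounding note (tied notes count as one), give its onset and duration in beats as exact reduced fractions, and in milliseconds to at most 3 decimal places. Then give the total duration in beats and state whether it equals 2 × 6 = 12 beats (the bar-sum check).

1) 0.0ms=0b +494.505ms=3/2b
2) 494.505ms=3/2b +494.505ms=3/2b
3) 989.011ms=3b +989.011ms=3b
4) 1978.022ms=6b +989.011ms=3b
5) 2967.033ms=9b +494.505ms=3/2b
6) 3461.538ms=21/2b +494.505ms=3/2b
Σ=12b of 12 (182bpm 6/8) — PASS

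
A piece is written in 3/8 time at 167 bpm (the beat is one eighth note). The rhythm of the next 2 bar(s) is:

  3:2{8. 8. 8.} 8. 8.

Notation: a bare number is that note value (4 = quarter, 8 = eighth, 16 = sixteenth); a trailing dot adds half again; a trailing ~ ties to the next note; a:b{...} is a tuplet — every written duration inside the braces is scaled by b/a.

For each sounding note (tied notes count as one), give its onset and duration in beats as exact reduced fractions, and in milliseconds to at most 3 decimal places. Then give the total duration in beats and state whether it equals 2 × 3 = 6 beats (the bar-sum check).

1) 0.0ms=0b +359.281ms=1b
2) 359.281ms=1b +359.281ms=1b
3) 718.563ms=2b +359.281ms=1b
4) 1077.844ms=3b +538.922ms=3/2b
5) 1616.766ms=9/2b +538.922ms=3/2b
Σ=6b of 6 (167bpm 3/8) — PASS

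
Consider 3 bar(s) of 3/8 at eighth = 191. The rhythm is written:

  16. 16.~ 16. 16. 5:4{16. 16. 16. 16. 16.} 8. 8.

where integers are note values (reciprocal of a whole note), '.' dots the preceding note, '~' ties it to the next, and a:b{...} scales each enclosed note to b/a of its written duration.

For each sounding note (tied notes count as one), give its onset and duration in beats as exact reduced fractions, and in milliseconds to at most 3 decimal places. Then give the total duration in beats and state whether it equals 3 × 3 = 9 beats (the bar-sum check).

1) 0.0ms=0b +235.602ms=3/4b
2) 235.602ms=3/4b +471.204ms=3/2b
3) 706.806ms=9/4b +235.602ms=3/4b
4) 942.408ms=3b +188.482ms=3/5b
5) 1130.89ms=18/5b +188.482ms=3/5b
6) 1319.372ms=21/5b +188.482ms=3/5b
7) 1507.853ms=24/5b +188.482ms=3/5b
8) 1696.335ms=27/5b +188.482ms=3/5b
9) 1884.817ms=6b +471.204ms=3/2b
10) 2356.021ms=15/2b +471.204ms=3/2b
Σ=9b of 9 (191bpm 3/8) — PASS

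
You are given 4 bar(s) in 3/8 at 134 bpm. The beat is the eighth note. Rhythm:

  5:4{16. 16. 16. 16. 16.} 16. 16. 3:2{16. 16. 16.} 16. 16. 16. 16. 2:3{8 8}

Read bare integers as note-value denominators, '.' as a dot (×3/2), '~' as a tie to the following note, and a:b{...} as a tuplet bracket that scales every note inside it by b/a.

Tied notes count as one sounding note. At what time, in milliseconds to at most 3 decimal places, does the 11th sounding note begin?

1. 0.0ms @ 0 + 268.657ms (3/5)
2. 268.657ms @ 3/5 + 268.657ms (3/5)
3. 537.313ms @ 6/5 + 268.657ms (3/5)
4. 805.97ms @ 9/5 + 268.657ms (3/5)
5. 1074.627ms @ 12/5 + 268.657ms (3/5)
6. 1343.284ms @ 3 + 335.821ms (3/4)
7. 1679.104ms @ 15/4 + 335.821ms (3/4)
8. 2014.925ms @ 9/2 + 223.881ms (1/2)
9. 2238.806ms @ 5 + 223.881ms (1/2)
10. 2462.687ms @ 11/2 + 223.881ms (1/2)
11. 2686.567ms @ 6 + 335.821ms (3/4)
12. 3022.388ms @ 27/4 + 335.821ms (3/4)
13. 3358.209ms @ 15/2 + 335.821ms (3/4)
14. 3694.03ms @ 33/4 + 335.821ms (3/4)
15. 4029.851ms @ 9 + 671.642ms (3/2)
16. 4701.493ms @ 21/2 + 671.642ms (3/2)

note 11 onset = 6b = 2686.567ms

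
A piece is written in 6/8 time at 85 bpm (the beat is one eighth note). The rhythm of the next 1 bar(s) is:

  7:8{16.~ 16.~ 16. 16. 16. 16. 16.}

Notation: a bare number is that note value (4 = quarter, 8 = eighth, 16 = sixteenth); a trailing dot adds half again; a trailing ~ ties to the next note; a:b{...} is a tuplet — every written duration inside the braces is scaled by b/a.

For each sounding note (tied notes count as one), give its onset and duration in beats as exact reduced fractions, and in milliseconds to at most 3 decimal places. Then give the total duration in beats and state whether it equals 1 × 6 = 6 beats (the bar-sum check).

1) 0.0ms=0b +1815.126ms=18/7b
2) 1815.126ms=18/7b +605.042ms=6/7b
3) 2420.168ms=24/7b +605.042ms=6/7b
4) 3025.21ms=30/7b +605.042ms=6/7b
5) 3630.252ms=36/7b +605.042ms=6/7b
Σ=6b of 6 (85bpm 6/8) — PASS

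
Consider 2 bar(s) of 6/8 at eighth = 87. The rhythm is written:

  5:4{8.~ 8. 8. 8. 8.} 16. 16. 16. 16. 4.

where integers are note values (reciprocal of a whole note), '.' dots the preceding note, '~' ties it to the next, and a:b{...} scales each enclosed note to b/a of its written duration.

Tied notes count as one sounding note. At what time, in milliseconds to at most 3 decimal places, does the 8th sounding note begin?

1. 0.0ms @ 0 + 1655.172ms (12/5)
2. 1655.172ms @ 12/5 + 827.586ms (6/5)
3. 2482.759ms @ 18/5 + 827.586ms (6/5)
4. 3310.345ms @ 24/5 + 827.586ms (6/5)
5. 4137.931ms @ 6 + 517.241ms (3/4)
6. 4655.172ms @ 27/4 + 517.241ms (3/4)
7. 5172.414ms @ 15/2 + 517.241ms (3/4)
8. 5689.655ms @ 33/4 + 517.241ms (3/4)
9. 6206.897ms @ 9 + 2068.966ms (3)

note 8 onset = 33/4b = 5689.655ms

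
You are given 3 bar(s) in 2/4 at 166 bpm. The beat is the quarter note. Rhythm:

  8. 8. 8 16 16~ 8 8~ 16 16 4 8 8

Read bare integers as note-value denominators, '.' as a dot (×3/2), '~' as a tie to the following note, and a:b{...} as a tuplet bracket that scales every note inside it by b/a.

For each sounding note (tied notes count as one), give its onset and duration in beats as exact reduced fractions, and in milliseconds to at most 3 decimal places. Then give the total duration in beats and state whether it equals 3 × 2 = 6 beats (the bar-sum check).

1) 0.0ms=0b +271.084ms=3/4b
2) 271.084ms=3/4b +271.084ms=3/4b
3) 542.169ms=3/2b +180.723ms=1/2b
4) 722.892ms=2b +90.361ms=1/4b
5) 813.253ms=9/4b +271.084ms=3/4b
6) 1084.337ms=3b +271.084ms=3/4b
7) 1355.422ms=15/4b +90.361ms=1/4b
8) 1445.783ms=4b +361.446ms=1b
9) 1807.229ms=5b +180.723ms=1/2b
10) 1987.952ms=11/2b +180.723ms=1/2b
Σ=6b of 6 (166bpm 2/4) — PASS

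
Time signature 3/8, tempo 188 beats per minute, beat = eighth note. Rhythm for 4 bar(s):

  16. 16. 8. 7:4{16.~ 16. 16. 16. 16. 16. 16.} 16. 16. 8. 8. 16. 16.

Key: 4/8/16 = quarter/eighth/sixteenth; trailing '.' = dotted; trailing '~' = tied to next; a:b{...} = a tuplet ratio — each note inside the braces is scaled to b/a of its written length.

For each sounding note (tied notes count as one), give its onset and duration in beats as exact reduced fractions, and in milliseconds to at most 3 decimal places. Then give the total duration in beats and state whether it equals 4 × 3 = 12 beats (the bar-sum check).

1) 0.0ms=0b +239.362ms=3/4b
2) 239.362ms=3/4b +239.362ms=3/4b
3) 478.723ms=3/2b +478.723ms=3/2b
4) 957.447ms=3b +273.556ms=6/7b
5) 1231.003ms=27/7b +136.778ms=3/7b
6) 1367.781ms=30/7b +136.778ms=3/7b
7) 1504.559ms=33/7b +136.778ms=3/7b
8) 1641.337ms=36/7b +136.778ms=3/7b
9) 1778.116ms=39/7b +136.778ms=3/7b
10) 1914.894ms=6b +239.362ms=3/4b
11) 2154.255ms=27/4b +239.362ms=3/4b
12) 2393.617ms=15/2b +478.723ms=3/2b
13) 2872.34ms=9b +478.723ms=3/2b
14) 3351.064ms=21/2b +239.362ms=3/4b
15) 3590.426ms=45/4b +239.362ms=3/4b
Σ=12b of 12 (188bpm 3/8) — PASS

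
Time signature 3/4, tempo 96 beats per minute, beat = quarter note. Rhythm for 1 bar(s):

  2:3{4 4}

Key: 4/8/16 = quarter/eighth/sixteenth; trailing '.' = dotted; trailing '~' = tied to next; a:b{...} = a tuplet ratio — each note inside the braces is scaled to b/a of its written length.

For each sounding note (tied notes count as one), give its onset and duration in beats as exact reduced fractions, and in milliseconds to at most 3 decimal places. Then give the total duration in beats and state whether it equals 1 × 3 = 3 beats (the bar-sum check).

1) 0.0ms=0b +937.5ms=3/2b
2) 937.5ms=3/2b +937.5ms=3/2b
Σ=3b of 3 (96bpm 3/4) — PASS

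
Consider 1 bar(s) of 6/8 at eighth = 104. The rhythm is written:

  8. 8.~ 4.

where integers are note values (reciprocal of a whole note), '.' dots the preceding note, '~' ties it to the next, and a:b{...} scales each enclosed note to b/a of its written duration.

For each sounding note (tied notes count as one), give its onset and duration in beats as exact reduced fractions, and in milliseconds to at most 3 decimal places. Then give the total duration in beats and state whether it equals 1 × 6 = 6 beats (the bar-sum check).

1) 0.0ms=0b +865.385ms=3/2b
2) 865.385ms=3/2b +2596.154ms=9/2b
Σ=6b of 6 (104bpm 6/8) — PASS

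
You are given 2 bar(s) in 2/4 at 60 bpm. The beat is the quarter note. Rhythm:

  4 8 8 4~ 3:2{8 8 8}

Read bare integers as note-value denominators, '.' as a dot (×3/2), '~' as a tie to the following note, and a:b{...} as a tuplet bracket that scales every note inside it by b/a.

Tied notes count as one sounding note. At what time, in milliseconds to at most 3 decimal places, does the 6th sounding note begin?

note 6 onset = 11/3b = 3666.667ms

1. 0.0ms @ 0 + 1000.0ms (1)
2. 1000.0ms @ 1 + 500.0ms (1/2)
3. 1500.0ms @ 3/2 + 500.0ms (1/2)
4. 2000.0ms @ 2 + 1333.333ms (4/3)
5. 3333.333ms @ 10/3 + 333.333ms (1/3)
6. 3666.667ms @ 11/3 + 333.333ms (1/3)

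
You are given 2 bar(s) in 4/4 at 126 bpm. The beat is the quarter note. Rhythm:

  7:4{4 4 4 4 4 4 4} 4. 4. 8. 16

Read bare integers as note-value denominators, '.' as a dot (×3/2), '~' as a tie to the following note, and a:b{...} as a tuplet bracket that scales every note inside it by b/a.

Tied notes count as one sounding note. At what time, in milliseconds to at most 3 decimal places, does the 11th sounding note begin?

note 11 onset = 31/4b = 3690.476ms

1. 0.0ms @ 0 + 272.109ms (4/7)
2. 272.109ms @ 4/7 + 272.109ms (4/7)
3. 544.218ms @ 8/7 + 272.109ms (4/7)
4. 816.327ms @ 12/7 + 272.109ms (4/7)
5. 1088.435ms @ 16/7 + 272.109ms (4/7)
6. 1360.544ms @ 20/7 + 272.109ms (4/7)
7. 1632.653ms @ 24/7 + 272.109ms (4/7)
8. 1904.762ms @ 4 + 714.286ms (3/2)
9. 2619.048ms @ 11/2 + 714.286ms (3/2)
10. 3333.333ms @ 7 + 357.143ms (3/4)
11. 3690.476ms @ 31/4 + 119.048ms (1/4)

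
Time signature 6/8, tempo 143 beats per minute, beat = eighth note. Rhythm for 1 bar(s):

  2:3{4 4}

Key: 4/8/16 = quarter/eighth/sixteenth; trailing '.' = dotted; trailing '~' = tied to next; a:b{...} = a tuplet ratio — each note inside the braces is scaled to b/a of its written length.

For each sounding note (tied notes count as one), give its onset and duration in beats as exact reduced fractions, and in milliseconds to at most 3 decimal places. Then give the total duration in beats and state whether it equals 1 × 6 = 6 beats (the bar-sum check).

1) 0.0ms=0b +1258.741ms=3b
2) 1258.741ms=3b +1258.741ms=3b
Σ=6b of 6 (143bpm 6/8) — PASS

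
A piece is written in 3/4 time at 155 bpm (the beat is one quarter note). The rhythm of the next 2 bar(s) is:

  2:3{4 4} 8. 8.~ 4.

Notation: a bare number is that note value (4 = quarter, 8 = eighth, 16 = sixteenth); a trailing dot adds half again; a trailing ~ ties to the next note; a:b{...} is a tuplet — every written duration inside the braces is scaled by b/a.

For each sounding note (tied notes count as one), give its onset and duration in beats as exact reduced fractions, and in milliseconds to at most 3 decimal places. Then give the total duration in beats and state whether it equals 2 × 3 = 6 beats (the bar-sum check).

1) 0.0ms=0b +580.645ms=3/2b
2) 580.645ms=3/2b +580.645ms=3/2b
3) 1161.29ms=3b +290.323ms=3/4b
4) 1451.613ms=15/4b +870.968ms=9/4b
Σ=6b of 6 (155bpm 3/4) — PASS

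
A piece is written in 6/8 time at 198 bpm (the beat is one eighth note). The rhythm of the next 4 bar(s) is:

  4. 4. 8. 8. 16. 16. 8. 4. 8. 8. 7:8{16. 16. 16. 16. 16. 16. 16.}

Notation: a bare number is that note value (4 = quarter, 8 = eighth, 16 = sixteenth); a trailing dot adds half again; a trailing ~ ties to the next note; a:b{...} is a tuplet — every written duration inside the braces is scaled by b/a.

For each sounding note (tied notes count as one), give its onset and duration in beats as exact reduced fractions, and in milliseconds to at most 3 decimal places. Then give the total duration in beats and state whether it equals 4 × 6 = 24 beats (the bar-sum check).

1) 0.0ms=0b +909.091ms=3b
2) 909.091ms=3b +909.091ms=3b
3) 1818.182ms=6b +454.545ms=3/2b
4) 2272.727ms=15/2b +454.545ms=3/2b
5) 2727.273ms=9b +227.273ms=3/4b
6) 2954.545ms=39/4b +227.273ms=3/4b
7) 3181.818ms=21/2b +454.545ms=3/2b
8) 3636.364ms=12b +909.091ms=3b
9) 4545.455ms=15b +454.545ms=3/2b
10) 5000.0ms=33/2b +454.545ms=3/2b
11) 5454.545ms=18b +259.74ms=6/7b
12) 5714.286ms=132/7b +259.74ms=6/7b
13) 5974.026ms=138/7b +259.74ms=6/7b
14) 6233.766ms=144/7b +259.74ms=6/7b
15) 6493.506ms=150/7b +259.74ms=6/7b
16) 6753.247ms=156/7b +259.74ms=6/7b
17) 7012.987ms=162/7b +259.74ms=6/7b
Σ=24b of 24 (198bpm 6/8) — PASS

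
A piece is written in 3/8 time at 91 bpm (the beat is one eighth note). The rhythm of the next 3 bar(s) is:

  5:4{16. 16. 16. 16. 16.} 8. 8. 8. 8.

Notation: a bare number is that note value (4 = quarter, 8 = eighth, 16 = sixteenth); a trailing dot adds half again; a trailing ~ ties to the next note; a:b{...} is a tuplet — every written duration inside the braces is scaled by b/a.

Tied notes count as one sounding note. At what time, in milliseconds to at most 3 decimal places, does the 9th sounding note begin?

1. 0.0ms @ 0 + 395.604ms (3/5)
2. 395.604ms @ 3/5 + 395.604ms (3/5)
3. 791.209ms @ 6/5 + 395.604ms (3/5)
4. 1186.813ms @ 9/5 + 395.604ms (3/5)
5. 1582.418ms @ 12/5 + 395.604ms (3/5)
6. 1978.022ms @ 3 + 989.011ms (3/2)
7. 2967.033ms @ 9/2 + 989.011ms (3/2)
8. 3956.044ms @ 6 + 989.011ms (3/2)
9. 4945.055ms @ 15/2 + 989.011ms (3/2)

note 9 onset = 15/2b = 4945.055ms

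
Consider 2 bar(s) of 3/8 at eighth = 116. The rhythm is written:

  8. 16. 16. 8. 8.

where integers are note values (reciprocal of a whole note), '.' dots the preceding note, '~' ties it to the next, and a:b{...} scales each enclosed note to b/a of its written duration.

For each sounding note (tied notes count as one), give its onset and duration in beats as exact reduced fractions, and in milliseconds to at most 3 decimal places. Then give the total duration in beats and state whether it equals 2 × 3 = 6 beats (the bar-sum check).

1) 0.0ms=0b +775.862ms=3/2b
2) 775.862ms=3/2b +387.931ms=3/4b
3) 1163.793ms=9/4b +387.931ms=3/4b
4) 1551.724ms=3b +775.862ms=3/2b
5) 2327.586ms=9/2b +775.862ms=3/2b
Σ=6b of 6 (116bpm 3/8) — PASS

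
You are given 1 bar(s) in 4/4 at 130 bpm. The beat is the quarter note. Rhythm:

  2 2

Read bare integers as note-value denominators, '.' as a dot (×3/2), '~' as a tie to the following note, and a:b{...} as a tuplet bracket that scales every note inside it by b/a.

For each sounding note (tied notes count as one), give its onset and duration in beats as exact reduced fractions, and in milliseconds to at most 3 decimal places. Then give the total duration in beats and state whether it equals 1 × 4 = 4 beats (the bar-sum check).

1) 0.0ms=0b +923.077ms=2b
2) 923.077ms=2b +923.077ms=2b
Σ=4b of 4 (130bpm 4/4) — PASS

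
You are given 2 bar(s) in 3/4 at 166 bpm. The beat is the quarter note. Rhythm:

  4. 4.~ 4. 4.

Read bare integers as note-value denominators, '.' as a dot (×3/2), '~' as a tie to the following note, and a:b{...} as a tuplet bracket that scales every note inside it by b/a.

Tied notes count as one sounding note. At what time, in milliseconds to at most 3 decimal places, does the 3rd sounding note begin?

1. 0.0ms @ 0 + 542.169ms (3/2)
2. 542.169ms @ 3/2 + 1084.337ms (3)
3. 1626.506ms @ 9/2 + 542.169ms (3/2)

note 3 onset = 9/2b = 1626.506ms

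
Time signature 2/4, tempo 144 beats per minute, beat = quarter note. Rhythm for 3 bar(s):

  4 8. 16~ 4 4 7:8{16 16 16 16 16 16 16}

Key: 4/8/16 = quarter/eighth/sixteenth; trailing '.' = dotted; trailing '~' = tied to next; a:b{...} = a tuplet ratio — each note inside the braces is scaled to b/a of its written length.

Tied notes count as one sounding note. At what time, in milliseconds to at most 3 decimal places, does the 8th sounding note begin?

1. 0.0ms @ 0 + 416.667ms (1)
2. 416.667ms @ 1 + 312.5ms (3/4)
3. 729.167ms @ 7/4 + 520.833ms (5/4)
4. 1250.0ms @ 3 + 416.667ms (1)
5. 1666.667ms @ 4 + 119.048ms (2/7)
6. 1785.714ms @ 30/7 + 119.048ms (2/7)
7. 1904.762ms @ 32/7 + 119.048ms (2/7)
8. 2023.81ms @ 34/7 + 119.048ms (2/7)
9. 2142.857ms @ 36/7 + 119.048ms (2/7)
10. 2261.905ms @ 38/7 + 119.048ms (2/7)
11. 2380.952ms @ 40/7 + 119.048ms (2/7)

note 8 onset = 34/7b = 2023.81ms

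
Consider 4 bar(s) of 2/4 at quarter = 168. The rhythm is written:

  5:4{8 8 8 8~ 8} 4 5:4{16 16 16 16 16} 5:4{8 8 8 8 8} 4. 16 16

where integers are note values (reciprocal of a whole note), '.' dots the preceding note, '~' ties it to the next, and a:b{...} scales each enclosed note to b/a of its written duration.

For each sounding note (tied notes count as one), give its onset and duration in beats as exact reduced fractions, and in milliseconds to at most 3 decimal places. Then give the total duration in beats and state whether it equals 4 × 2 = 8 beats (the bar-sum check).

1) 0.0ms=0b +142.857ms=2/5b
2) 142.857ms=2/5b +142.857ms=2/5b
3) 285.714ms=4/5b +142.857ms=2/5b
4) 428.571ms=6/5b +285.714ms=4/5b
5) 714.286ms=2b +357.143ms=1b
6) 1071.429ms=3b +71.429ms=1/5b
7) 1142.857ms=16/5b +71.429ms=1/5b
8) 1214.286ms=17/5b +71.429ms=1/5b
9) 1285.714ms=18/5b +71.429ms=1/5b
10) 1357.143ms=19/5b +71.429ms=1/5b
11) 1428.571ms=4b +142.857ms=2/5b
12) 1571.429ms=22/5b +142.857ms=2/5b
13) 1714.286ms=24/5b +142.857ms=2/5b
14) 1857.143ms=26/5b +142.857ms=2/5b
15) 2000.0ms=28/5b +142.857ms=2/5b
16) 2142.857ms=6b +535.714ms=3/2b
17) 2678.571ms=15/2b +89.286ms=1/4b
18) 2767.857ms=31/4b +89.286ms=1/4b
Σ=8b of 8 (168bpm 2/4) — PASS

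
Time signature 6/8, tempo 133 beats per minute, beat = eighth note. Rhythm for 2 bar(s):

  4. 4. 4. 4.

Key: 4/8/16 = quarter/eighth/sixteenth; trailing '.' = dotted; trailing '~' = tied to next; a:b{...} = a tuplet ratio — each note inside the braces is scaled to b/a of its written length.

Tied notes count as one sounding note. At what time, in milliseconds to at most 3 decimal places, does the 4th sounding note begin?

1. 0.0ms @ 0 + 1353.383ms (3)
2. 1353.383ms @ 3 + 1353.383ms (3)
3. 2706.767ms @ 6 + 1353.383ms (3)
4. 4060.15ms @ 9 + 1353.383ms (3)

note 4 onset = 9b = 4060.15ms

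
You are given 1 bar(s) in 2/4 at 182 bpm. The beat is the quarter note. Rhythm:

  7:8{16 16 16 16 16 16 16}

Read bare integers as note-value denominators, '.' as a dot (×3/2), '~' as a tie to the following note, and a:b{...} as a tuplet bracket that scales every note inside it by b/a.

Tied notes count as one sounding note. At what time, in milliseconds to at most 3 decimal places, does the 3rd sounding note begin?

note 3 onset = 4/7b = 188.383ms

1. 0.0ms @ 0 + 94.192ms (2/7)
2. 94.192ms @ 2/7 + 94.192ms (2/7)
3. 188.383ms @ 4/7 + 94.192ms (2/7)
4. 282.575ms @ 6/7 + 94.192ms (2/7)
5. 376.766ms @ 8/7 + 94.192ms (2/7)
6. 470.958ms @ 10/7 + 94.192ms (2/7)
7. 565.149ms @ 12/7 + 94.192ms (2/7)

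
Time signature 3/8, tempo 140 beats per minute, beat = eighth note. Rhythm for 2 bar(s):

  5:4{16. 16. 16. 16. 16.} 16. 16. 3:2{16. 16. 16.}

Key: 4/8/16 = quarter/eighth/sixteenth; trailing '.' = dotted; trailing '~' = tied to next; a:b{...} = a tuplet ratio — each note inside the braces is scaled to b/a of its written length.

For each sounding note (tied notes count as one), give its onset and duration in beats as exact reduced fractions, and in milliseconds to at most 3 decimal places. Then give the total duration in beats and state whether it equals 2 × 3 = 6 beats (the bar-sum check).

1) 0.0ms=0b +257.143ms=3/5b
2) 257.143ms=3/5b +257.143ms=3/5b
3) 514.286ms=6/5b +257.143ms=3/5b
4) 771.429ms=9/5b +257.143ms=3/5b
5) 1028.571ms=12/5b +257.143ms=3/5b
6) 1285.714ms=3b +321.429ms=3/4b
7) 1607.143ms=15/4b +321.429ms=3/4b
8) 1928.571ms=9/2b +214.286ms=1/2b
9) 2142.857ms=5b +214.286ms=1/2b
10) 2357.143ms=11/2b +214.286ms=1/2b
Σ=6b of 6 (140bpm 3/8) — PASS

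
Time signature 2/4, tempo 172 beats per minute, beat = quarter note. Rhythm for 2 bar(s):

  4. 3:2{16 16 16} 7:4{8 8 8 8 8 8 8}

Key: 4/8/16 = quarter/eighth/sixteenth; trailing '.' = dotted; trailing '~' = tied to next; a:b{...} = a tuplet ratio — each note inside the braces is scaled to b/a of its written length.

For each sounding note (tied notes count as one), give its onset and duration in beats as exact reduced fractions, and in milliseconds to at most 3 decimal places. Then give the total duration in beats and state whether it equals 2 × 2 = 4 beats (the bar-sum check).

1) 0.0ms=0b +523.256ms=3/2b
2) 523.256ms=3/2b +58.14ms=1/6b
3) 581.395ms=5/3b +58.14ms=1/6b
4) 639.535ms=11/6b +58.14ms=1/6b
5) 697.674ms=2b +99.668ms=2/7b
6) 797.342ms=16/7b +99.668ms=2/7b
7) 897.01ms=18/7b +99.668ms=2/7b
8) 996.678ms=20/7b +99.668ms=2/7b
9) 1096.346ms=22/7b +99.668ms=2/7b
10) 1196.013ms=24/7b +99.668ms=2/7b
11) 1295.681ms=26/7b +99.668ms=2/7b
Σ=4b of 4 (172bpm 2/4) — PASS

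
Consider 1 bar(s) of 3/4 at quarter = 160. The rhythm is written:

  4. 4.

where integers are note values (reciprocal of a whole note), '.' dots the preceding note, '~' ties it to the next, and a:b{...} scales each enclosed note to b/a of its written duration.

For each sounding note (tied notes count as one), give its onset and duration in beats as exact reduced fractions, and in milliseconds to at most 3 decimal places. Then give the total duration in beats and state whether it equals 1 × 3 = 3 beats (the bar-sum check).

1) 0.0ms=0b +562.5ms=3/2b
2) 562.5ms=3/2b +562.5ms=3/2b
Σ=3b of 3 (160bpm 3/4) — PASS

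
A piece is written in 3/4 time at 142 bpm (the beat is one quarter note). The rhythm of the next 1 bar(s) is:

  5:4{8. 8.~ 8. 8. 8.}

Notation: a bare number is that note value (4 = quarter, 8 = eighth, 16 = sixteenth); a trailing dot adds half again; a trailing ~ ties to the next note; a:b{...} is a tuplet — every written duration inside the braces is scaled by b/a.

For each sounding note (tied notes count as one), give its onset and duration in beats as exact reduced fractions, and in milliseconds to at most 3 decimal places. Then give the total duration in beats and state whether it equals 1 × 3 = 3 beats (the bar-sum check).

1) 0.0ms=0b +253.521ms=3/5b
2) 253.521ms=3/5b +507.042ms=6/5b
3) 760.563ms=9/5b +253.521ms=3/5b
4) 1014.085ms=12/5b +253.521ms=3/5b
Σ=3b of 3 (142bpm 3/4) — PASS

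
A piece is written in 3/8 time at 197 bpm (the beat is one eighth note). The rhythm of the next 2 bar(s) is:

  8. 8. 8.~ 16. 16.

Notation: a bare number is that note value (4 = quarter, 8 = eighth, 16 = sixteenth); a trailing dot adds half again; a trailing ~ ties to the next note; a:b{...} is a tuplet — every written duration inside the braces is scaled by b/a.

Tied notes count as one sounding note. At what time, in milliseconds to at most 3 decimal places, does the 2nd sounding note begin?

1. 0.0ms @ 0 + 456.853ms (3/2)
2. 456.853ms @ 3/2 + 456.853ms (3/2)
3. 913.706ms @ 3 + 685.279ms (9/4)
4. 1598.985ms @ 21/4 + 228.426ms (3/4)

note 2 onset = 3/2b = 456.853ms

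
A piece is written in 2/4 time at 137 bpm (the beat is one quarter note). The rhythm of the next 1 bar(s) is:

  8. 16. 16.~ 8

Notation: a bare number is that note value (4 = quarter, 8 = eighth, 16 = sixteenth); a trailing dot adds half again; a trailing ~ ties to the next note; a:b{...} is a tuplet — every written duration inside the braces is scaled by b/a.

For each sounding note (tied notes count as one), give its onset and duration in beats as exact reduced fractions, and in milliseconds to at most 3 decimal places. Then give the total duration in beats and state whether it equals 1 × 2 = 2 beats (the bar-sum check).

1) 0.0ms=0b +328.467ms=3/4b
2) 328.467ms=3/4b +164.234ms=3/8b
3) 492.701ms=9/8b +383.212ms=7/8b
Σ=2b of 2 (137bpm 2/4) — PASS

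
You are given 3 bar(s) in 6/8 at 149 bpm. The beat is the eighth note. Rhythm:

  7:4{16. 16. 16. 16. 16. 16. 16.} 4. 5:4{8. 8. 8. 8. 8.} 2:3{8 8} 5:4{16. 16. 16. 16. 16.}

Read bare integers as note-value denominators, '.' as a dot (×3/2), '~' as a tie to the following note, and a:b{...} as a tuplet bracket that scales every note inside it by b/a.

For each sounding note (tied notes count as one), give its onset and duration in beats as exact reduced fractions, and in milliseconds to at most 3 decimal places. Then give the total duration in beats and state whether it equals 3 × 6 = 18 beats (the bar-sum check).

1) 0.0ms=0b +172.579ms=3/7b
2) 172.579ms=3/7b +172.579ms=3/7b
3) 345.158ms=6/7b +172.579ms=3/7b
4) 517.737ms=9/7b +172.579ms=3/7b
5) 690.316ms=12/7b +172.579ms=3/7b
6) 862.895ms=15/7b +172.579ms=3/7b
7) 1035.475ms=18/7b +172.579ms=3/7b
8) 1208.054ms=3b +1208.054ms=3b
9) 2416.107ms=6b +483.221ms=6/5b
10) 2899.329ms=36/5b +483.221ms=6/5b
11) 3382.55ms=42/5b +483.221ms=6/5b
12) 3865.772ms=48/5b +483.221ms=6/5b
13) 4348.993ms=54/5b +483.221ms=6/5b
14) 4832.215ms=12b +604.027ms=3/2b
15) 5436.242ms=27/2b +604.027ms=3/2b
16) 6040.268ms=15b +241.611ms=3/5b
17) 6281.879ms=78/5b +241.611ms=3/5b
18) 6523.49ms=81/5b +241.611ms=3/5b
19) 6765.101ms=84/5b +241.611ms=3/5b
20) 7006.711ms=87/5b +241.611ms=3/5b
Σ=18b of 18 (149bpm 6/8) — PASS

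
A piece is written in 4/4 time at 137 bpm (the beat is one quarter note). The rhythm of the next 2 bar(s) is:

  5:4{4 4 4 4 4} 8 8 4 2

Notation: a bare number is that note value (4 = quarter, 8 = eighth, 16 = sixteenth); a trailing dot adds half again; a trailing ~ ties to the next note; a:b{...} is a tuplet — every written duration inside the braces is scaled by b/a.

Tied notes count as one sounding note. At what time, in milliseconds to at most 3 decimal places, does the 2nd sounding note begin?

1. 0.0ms @ 0 + 350.365ms (4/5)
2. 350.365ms @ 4/5 + 350.365ms (4/5)
3. 700.73ms @ 8/5 + 350.365ms (4/5)
4. 1051.095ms @ 12/5 + 350.365ms (4/5)
5. 1401.46ms @ 16/5 + 350.365ms (4/5)
6. 1751.825ms @ 4 + 218.978ms (1/2)
7. 1970.803ms @ 9/2 + 218.978ms (1/2)
8. 2189.781ms @ 5 + 437.956ms (1)
9. 2627.737ms @ 6 + 875.912ms (2)

note 2 onset = 4/5b = 350.365ms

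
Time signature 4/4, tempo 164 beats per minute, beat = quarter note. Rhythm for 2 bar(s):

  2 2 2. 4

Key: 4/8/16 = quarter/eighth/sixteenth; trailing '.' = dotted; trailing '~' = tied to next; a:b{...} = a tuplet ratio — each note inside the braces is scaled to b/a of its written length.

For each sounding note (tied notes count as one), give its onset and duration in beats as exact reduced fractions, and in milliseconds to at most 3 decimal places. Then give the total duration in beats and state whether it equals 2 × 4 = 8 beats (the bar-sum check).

1) 0.0ms=0b +731.707ms=2b
2) 731.707ms=2b +731.707ms=2b
3) 1463.415ms=4b +1097.561ms=3b
4) 2560.976ms=7b +365.854ms=1b
Σ=8b of 8 (164bpm 4/4) — PASS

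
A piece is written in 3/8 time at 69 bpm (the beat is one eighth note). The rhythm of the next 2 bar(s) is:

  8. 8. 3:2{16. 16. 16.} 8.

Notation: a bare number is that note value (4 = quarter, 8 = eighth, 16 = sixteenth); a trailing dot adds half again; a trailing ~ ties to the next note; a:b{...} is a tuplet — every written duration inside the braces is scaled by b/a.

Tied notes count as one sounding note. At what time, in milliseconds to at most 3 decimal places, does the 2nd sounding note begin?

note 2 onset = 3/2b = 1304.348ms

1. 0.0ms @ 0 + 1304.348ms (3/2)
2. 1304.348ms @ 3/2 + 1304.348ms (3/2)
3. 2608.696ms @ 3 + 434.783ms (1/2)
4. 3043.478ms @ 7/2 + 434.783ms (1/2)
5. 3478.261ms @ 4 + 434.783ms (1/2)
6. 3913.043ms @ 9/2 + 1304.348ms (3/2)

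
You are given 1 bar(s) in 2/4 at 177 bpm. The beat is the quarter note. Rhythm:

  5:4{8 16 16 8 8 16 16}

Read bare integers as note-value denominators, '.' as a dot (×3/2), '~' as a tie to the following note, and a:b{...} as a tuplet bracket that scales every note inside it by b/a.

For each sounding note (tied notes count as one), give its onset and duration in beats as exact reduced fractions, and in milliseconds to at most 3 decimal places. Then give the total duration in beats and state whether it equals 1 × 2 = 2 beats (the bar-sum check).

1) 0.0ms=0b +135.593ms=2/5b
2) 135.593ms=2/5b +67.797ms=1/5b
3) 203.39ms=3/5b +67.797ms=1/5b
4) 271.186ms=4/5b +135.593ms=2/5b
5) 406.78ms=6/5b +135.593ms=2/5b
6) 542.373ms=8/5b +67.797ms=1/5b
7) 610.169ms=9/5b +67.797ms=1/5b
Σ=2b of 2 (177bpm 2/4) — PASS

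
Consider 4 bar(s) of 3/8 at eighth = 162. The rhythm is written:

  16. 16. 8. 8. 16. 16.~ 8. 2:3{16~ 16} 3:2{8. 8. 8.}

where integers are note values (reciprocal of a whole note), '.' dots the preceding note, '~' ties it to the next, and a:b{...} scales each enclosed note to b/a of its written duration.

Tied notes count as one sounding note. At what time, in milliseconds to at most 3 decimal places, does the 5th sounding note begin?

1. 0.0ms @ 0 + 277.778ms (3/4)
2. 277.778ms @ 3/4 + 277.778ms (3/4)
3. 555.556ms @ 3/2 + 555.556ms (3/2)
4. 1111.111ms @ 3 + 555.556ms (3/2)
5. 1666.667ms @ 9/2 + 277.778ms (3/4)
6. 1944.444ms @ 21/4 + 833.333ms (9/4)
7. 2777.778ms @ 15/2 + 555.556ms (3/2)
8. 3333.333ms @ 9 + 370.37ms (1)
9. 3703.704ms @ 10 + 370.37ms (1)
10. 4074.074ms @ 11 + 370.37ms (1)

note 5 onset = 9/2b = 1666.667ms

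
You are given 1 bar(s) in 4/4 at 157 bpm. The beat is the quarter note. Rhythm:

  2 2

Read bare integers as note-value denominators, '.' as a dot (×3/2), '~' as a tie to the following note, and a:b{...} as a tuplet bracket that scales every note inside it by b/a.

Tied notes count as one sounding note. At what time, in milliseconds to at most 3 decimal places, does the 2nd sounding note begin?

note 2 onset = 2b = 764.331ms

1. 0.0ms @ 0 + 764.331ms (2)
2. 764.331ms @ 2 + 764.331ms (2)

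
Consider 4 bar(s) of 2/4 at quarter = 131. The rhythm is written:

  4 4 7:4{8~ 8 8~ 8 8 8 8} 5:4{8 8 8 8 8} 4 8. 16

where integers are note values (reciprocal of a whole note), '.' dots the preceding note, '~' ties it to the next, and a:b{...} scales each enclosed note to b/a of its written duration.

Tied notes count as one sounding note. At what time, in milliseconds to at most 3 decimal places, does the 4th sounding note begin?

note 4 onset = 18/7b = 1177.754ms

1. 0.0ms @ 0 + 458.015ms (1)
2. 458.015ms @ 1 + 458.015ms (1)
3. 916.031ms @ 2 + 261.723ms (4/7)
4. 1177.754ms @ 18/7 + 261.723ms (4/7)
5. 1439.477ms @ 22/7 + 130.862ms (2/7)
6. 1570.338ms @ 24/7 + 130.862ms (2/7)
7. 1701.2ms @ 26/7 + 130.862ms (2/7)
8. 1832.061ms @ 4 + 183.206ms (2/5)
9. 2015.267ms @ 22/5 + 183.206ms (2/5)
10. 2198.473ms @ 24/5 + 183.206ms (2/5)
11. 2381.679ms @ 26/5 + 183.206ms (2/5)
12. 2564.885ms @ 28/5 + 183.206ms (2/5)
13. 2748.092ms @ 6 + 458.015ms (1)
14. 3206.107ms @ 7 + 343.511ms (3/4)
15. 3549.618ms @ 31/4 + 114.504ms (1/4)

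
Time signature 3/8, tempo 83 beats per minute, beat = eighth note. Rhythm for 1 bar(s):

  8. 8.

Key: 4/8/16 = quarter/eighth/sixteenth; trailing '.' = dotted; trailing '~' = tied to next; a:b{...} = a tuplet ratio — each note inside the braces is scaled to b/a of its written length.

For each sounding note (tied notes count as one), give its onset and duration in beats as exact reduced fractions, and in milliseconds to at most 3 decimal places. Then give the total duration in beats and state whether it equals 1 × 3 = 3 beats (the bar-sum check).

1) 0.0ms=0b +1084.337ms=3/2b
2) 1084.337ms=3/2b +1084.337ms=3/2b
Σ=3b of 3 (83bpm 3/8) — PASS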